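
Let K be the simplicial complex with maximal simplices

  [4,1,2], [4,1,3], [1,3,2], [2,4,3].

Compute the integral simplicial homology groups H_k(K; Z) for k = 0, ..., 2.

We work with the vertex ordering 1 < 2 < 3 < 4. The simplices of K, each written with vertices in increasing order, are:

  0-simplices (4): [1], [2], [3], [4]
  1-simplices (6): [1,2], [1,3], [1,4], [2,3], [2,4], [3,4]
  2-simplices (4): [1,2,3], [1,2,4], [1,3,4], [2,3,4]

so the chain groups are C_0 ≅ Z^4, C_1 ≅ Z^6, C_2 ≅ Z^4.

Boundary ∂_1: C_1 → C_0 maps an edge to its endpoints' difference, ∂[p,q] = q − p.
This gives a 4×6 integer matrix of rank 3; reducing to Smith normal form yields diagonal entries (1,1,1).

∂_2: C_2 → C_1 maps a triangle to the signed sum of its edges. For instance
  ∂[2,3,4] = [3,4] − [2,4] + [2,3],
  ∂[1,3,4] = [3,4] − [1,4] + [1,3].
The 6×4 boundary matrix has rank 3 and Smith normal form diag(1,1,1).

Now H_k = ker ∂_k / im ∂_{k+1}, so:

  H_0: rank C_0 − rank ∂_1 = 4 − 3 = 1, and the invariant factors of ∂_1 are all 1, so H_0 ≅ Z.
  H_1: rank ker ∂_1 − rank ∂_2 = (6 − 3) − 3 = 0, and the invariant factors of ∂_2 are all 1, so H_1 ≅ 0.
  H_2: rank ker ∂_2 − rank ∂_3 = (4 − 3) − 0 = 1, and there is no ∂_3, so H_2 ≅ Z.

(K is a triangulation of the 2-sphere S^2.)

H_0 = Z,  H_1 = 0,  H_2 = Z.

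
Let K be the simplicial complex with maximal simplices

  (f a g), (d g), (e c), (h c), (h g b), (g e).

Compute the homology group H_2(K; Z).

H_2 = 0.

Fix the vertex order a < b < c < d < e < f < g < h and write every simplex with vertices in increasing order. Then dim K = 2 and the simplices of K are:

  0-simplices (8): a, b, c, d, e, f, g, h
  1-simplices (10): af, ag, bg, bh, ce, ch, dg, eg, fg, gh
  2-simplices (2): afg, bgh

giving chain groups C_0 ≅ Z^8, C_1 ≅ Z^10, C_2 ≅ Z^2.

∂_1: C_1 → C_0 sends each edge [p,q] (with p < q) to q − p.
The 8×10 boundary matrix has rank 7 and Smith normal form diag(1,1,1,1,1,1,1).

Boundary ∂_2: C_2 → C_1 acts by ∂[p,q,r] = [q,r] − [p,r] + [p,q]. For instance
  ∂bgh = gh − bh + bg,
  ∂afg = fg − ag + af.
As a 10×2 matrix over Z this has rank 2, with invariant factors (1,1).

Computing H_k = (kernel of ∂_k) / (image of ∂_{k+1}):

  H_2: rank ker ∂_2 − rank ∂_3 = (2 − 2) − 0 = 0, and there is no ∂_3, so H_2 = 0.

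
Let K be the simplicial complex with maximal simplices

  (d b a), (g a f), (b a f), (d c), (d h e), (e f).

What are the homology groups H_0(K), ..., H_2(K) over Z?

H_0 = Z,  H_1 = Z,  H_2 = 0.

We work with the vertex ordering a < b < c < d < e < f < g < h. The simplices of K, each written with vertices in increasing order, are:

  0-simplices (8): a, b, c, d, e, f, g, h
  1-simplices (12): ab, ad, af, ag, bd, bf, cd, de, dh, ef, eh, fg
  2-simplices (4): abd, abf, afg, deh

so the chain groups are C_0 ≅ Z^8, C_1 ≅ Z^12, C_2 ≅ Z^4.

The boundary map ∂_1: C_1 → C_0 maps an edge to its endpoints' difference, ∂[p,q] = q − p.
The resulting 8×12 matrix has rank 7, and its Smith normal form has invariant factors (1,1,1,1,1,1,1).

The boundary map ∂_2: C_2 → C_1 maps a triangle to the signed sum of its edges. For instance
  ∂afg = fg − ag + af,
  ∂deh = eh − dh + de.
As a 12×4 matrix over Z this has rank 4, with invariant factors (1,1,1,1).

Reading off H_k = ker ∂_k / im ∂_{k+1}:

  H_0: rank C_0 − rank ∂_1 = 8 − 7 = 1, and the invariant factors of ∂_1 are all 1, so H_0 = Z.
  H_1: rank ker ∂_1 − rank ∂_2 = (12 − 7) − 4 = 1, and the invariant factors of ∂_2 are all 1, so H_1 = Z.
  H_2: rank ker ∂_2 − rank ∂_3 = (4 − 4) − 0 = 0, and there is no ∂_3, so H_2 = 0.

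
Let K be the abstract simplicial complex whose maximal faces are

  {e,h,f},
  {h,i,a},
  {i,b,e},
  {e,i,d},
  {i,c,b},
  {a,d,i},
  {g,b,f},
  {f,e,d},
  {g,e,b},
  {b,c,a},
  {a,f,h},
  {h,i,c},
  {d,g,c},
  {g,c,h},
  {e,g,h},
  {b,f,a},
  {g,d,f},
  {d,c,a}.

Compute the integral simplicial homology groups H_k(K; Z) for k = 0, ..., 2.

H_0 = Z,  H_1 = Z ⊕ Z/2Z,  H_2 = 0.

Order the vertices as a < b < c < d < e < f < g < h < i. Listing each simplex with vertices in this order, K has dimension 2 with simplices:

  0-simplices (9): a, b, c, d, e, f, g, h, i
  1-simplices (27): ab, ac, ad, af, ah, ai, bc, be, bf, bg, bi, cd, cg, ch, ci, de, df, dg, di, ef, eg, eh, ei, fg, fh, gh, hi
  2-simplices (18): abc, abf, acd, adi, afh, ahi, bci, beg, bei, bfg, cdg, cgh, chi, def, dei, dfg, efh, egh

so the chain groups are C_0 ≅ Z^9, C_1 ≅ Z^27, C_2 ≅ Z^18.

Boundary ∂_1: C_1 → C_0 sends each edge [p,q] (with p < q) to q − p.
As a 9×27 matrix over Z this has rank 8, with invariant factors (1,1,1,1,1,1,1,1).

∂_2: C_2 → C_1 sends each 2-simplex [p,q,r] to [q,r] − [p,r] + [p,q]. For instance
  ∂ahi = hi − ai + ah,
  ∂cdg = dg − cg + cd.
The resulting 27×18 matrix has rank 18, and its Smith normal form has invariant factors (1,1,1,1,1,1,1,1,1,1,1,1,1,1,1,1,1,2).

Computing H_k = (kernel of ∂_k) / (image of ∂_{k+1}):

  H_0: rank C_0 − rank ∂_1 = 9 − 8 = 1, and the invariant factors of ∂_1 are all 1, so H_0 = Z.
  H_1: rank ker ∂_1 − rank ∂_2 = (27 − 8) − 18 = 1, and ∂_2 has invariant factor 2 > 1, so H_1 = Z ⊕ Z/2Z.
  H_2: rank ker ∂_2 − rank ∂_3 = (18 − 18) − 0 = 0, and there is no ∂_3, so H_2 = 0.

As a check, the Euler characteristic is 9 − 27 + 18 = 0, which agrees with 1 − 1 + 0 = 0.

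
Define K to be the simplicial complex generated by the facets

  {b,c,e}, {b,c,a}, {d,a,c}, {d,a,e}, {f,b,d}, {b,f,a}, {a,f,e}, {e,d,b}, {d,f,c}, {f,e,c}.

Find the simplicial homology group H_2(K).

We work with the vertex ordering a < b < c < d < e < f. The simplices of K, each written with vertices in increasing order, are:

  0-simplices (6): a, b, c, d, e, f
  1-simplices (15): ab, ac, ad, ae, af, bc, bd, be, bf, cd, ce, cf, de, df, ef
  2-simplices (10): abc, abf, acd, ade, aef, bce, bde, bdf, cdf, cef

Hence C_0 ≅ Z^6, C_1 ≅ Z^15, C_2 ≅ Z^10.

The boundary map ∂_1: C_1 → C_0 maps an edge to its endpoints' difference, ∂[p,q] = q − p. For instance
  ∂ef = f − e.
As a 6×15 matrix over Z this has rank 5, with invariant factors (1,1,1,1,1).

The boundary map ∂_2: C_2 → C_1 maps a triangle to the signed sum of its edges. For instance
  ∂ade = de − ae + ad,
  ∂acd = cd − ad + ac.
The 15×10 boundary matrix has rank 10 and Smith normal form diag(1,1,1,1,1,1,1,1,1,2).

Computing H_k = (kernel of ∂_k) / (image of ∂_{k+1}):

  H_2: rank ker ∂_2 − rank ∂_3 = (10 − 10) − 0 = 0, and there is no ∂_3, so H_2 ≅ 0.

H_2 ≅ 0.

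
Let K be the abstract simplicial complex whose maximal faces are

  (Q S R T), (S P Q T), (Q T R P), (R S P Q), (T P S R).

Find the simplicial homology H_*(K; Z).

Take the total order P < Q < R < S < T on the vertex set. Then K (dimension 3) consists of the simplices:

  0-simplices (5): P, Q, R, S, T
  1-simplices (10): PQ, PR, PS, PT, QR, QS, QT, RS, RT, ST
  2-simplices (10): PQR, PQS, PQT, PRS, PRT, PST, QRS, QRT, QST, RST
  3-simplices (5): PQRS, PQRT, PQST, PRST, QRST

Hence C_0 ≅ Z^5, C_1 ≅ Z^10, C_2 ≅ Z^10, C_3 ≅ Z^5.

Boundary ∂_1: C_1 → C_0 is given by ∂[p,q] = [q] − [p].
As a 5×10 matrix over Z this has rank 4, with invariant factors (1,1,1,1).

Boundary ∂_2: C_2 → C_1 sends each 2-simplex [p,q,r] to [q,r] − [p,r] + [p,q]. For instance
  ∂PQR = QR − PR + PQ,
  ∂QRS = RS − QS + QR.
The 10×10 boundary matrix has rank 6 and Smith normal form diag(1,1,1,1,1,1).

∂_3: C_3 → C_2 sends each 3-simplex σ to the alternating sum Σ_i (−1)^i (σ with its i-th vertex removed). For instance
  ∂PQRT = QRT − PRT + PQT − PQR,
  ∂PQRS = QRS − PRS + PQS − PQR.
As a 10×5 matrix over Z this has rank 4, with invariant factors (1,1,1,1).

Now H_k = ker ∂_k / im ∂_{k+1}, so:

  H_0: rank C_0 − rank ∂_1 = 5 − 4 = 1, and the invariant factors of ∂_1 are all 1, so H_0 = Z.
  H_1: rank ker ∂_1 − rank ∂_2 = (10 − 4) − 6 = 0, and the invariant factors of ∂_2 are all 1, so H_1 = 0.
  H_2: rank ker ∂_2 − rank ∂_3 = (10 − 6) − 4 = 0, and the invariant factors of ∂_3 are all 1, so H_2 = 0.
  H_3: rank ker ∂_3 − rank ∂_4 = (5 − 4) − 0 = 1, and there is no ∂_4, so H_3 = Z.

As a check, the Euler characteristic is 5 − 10 + 10 − 5 = 0, which agrees with 1 − 0 + 0 − 1 = 0.

H_0 ≅ Z,  H_1 = 0,  H_2 = 0,  H_3 ≅ Z.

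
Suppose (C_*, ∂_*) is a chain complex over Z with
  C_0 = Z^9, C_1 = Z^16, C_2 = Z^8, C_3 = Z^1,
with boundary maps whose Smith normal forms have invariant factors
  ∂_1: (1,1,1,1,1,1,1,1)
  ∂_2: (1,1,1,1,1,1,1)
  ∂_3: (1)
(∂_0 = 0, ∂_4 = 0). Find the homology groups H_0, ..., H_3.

H_0 ≅ Z,  H_1 ≅ Z,  H_2 = 0,  H_3 = 0.

H_0: b_0 = 9 − 0 − 8 = 1; torsion from ∂_1 factors > 1: none. So H_0 ≅ Z.
H_1: b_1 = 16 − 8 − 7 = 1; torsion from ∂_2 factors > 1: none. So H_1 ≅ Z.
H_2: b_2 = 8 − 7 − 1 = 0; torsion from ∂_3 factors > 1: none. So H_2 ≅ 0.
H_3: b_3 = 1 − 1 − 0 = 0; torsion from ∂_4 factors > 1: none. So H_3 ≅ 0.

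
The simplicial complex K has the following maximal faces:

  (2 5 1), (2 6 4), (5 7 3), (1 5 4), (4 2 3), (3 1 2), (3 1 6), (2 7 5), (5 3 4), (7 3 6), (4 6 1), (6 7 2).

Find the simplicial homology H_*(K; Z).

Order the vertices as 1 < 2 < 3 < 4 < 5 < 6 < 7. Listing each simplex with vertices in this order, K has dimension 2 with simplices:

  0-simplices (7): [1], [2], [3], [4], [5], [6], [7]
  1-simplices (18): [1,2], [1,3], [1,4], [1,5], [1,6], [2,3], [2,4], [2,5], [2,6], [2,7], [3,4], [3,5], [3,6], [3,7], [4,5], [4,6], [5,7], [6,7]
  2-simplices (12): [1,2,3], [1,2,5], [1,3,6], [1,4,5], [1,4,6], [2,3,4], [2,4,6], [2,5,7], [2,6,7], [3,4,5], [3,5,7], [3,6,7]

Hence C_0 ≅ Z^7, C_1 ≅ Z^18, C_2 ≅ Z^12.

Boundary ∂_1: C_1 → C_0 maps an edge to its endpoints' difference, ∂[p,q] = q − p.
As a 7×18 matrix over Z this has rank 6, with invariant factors (1,1,1,1,1,1).

The boundary map ∂_2: C_2 → C_1 maps a triangle to the signed sum of its edges. For instance
  ∂[1,2,3] = [2,3] − [1,3] + [1,2],
  ∂[2,6,7] = [6,7] − [2,7] + [2,6].
As a 18×12 matrix over Z this has rank 12, with invariant factors (1,1,1,1,1,1,1,1,1,1,1,2).

Reading off H_k = ker ∂_k / im ∂_{k+1}:

  H_0: rank C_0 − rank ∂_1 = 7 − 6 = 1, and the invariant factors of ∂_1 are all 1, so H_0 ≅ Z.
  H_1: rank ker ∂_1 − rank ∂_2 = (18 − 6) − 12 = 0, and ∂_2 has invariant factor 2 > 1, so H_1 ≅ Z/2.
  H_2: rank ker ∂_2 − rank ∂_3 = (12 − 12) − 0 = 0, and there is no ∂_3, so H_2 ≅ 0.

H_0 = Z,  H_1 = Z/2,  H_2 = 0.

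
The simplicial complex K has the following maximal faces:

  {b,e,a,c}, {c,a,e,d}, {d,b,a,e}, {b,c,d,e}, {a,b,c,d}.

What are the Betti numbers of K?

Order the vertices as a < b < c < d < e. Listing each simplex with vertices in this order, K has dimension 3 with simplices:

  0-simplices (5): a, b, c, d, e
  1-simplices (10): ab, ac, ad, ae, bc, bd, be, cd, ce, de
  2-simplices (10): abc, abd, abe, acd, ace, ade, bcd, bce, bde, cde
  3-simplices (5): abcd, abce, abde, acde, bcde

giving chain groups C_0 ≅ Z^5, C_1 ≅ Z^10, C_2 ≅ Z^10, C_3 ≅ Z^5.

The boundary map ∂_1: C_1 → C_0 sends each edge [p,q] (with p < q) to q − p. For instance
  ∂ac = c − a.
As a 5×10 matrix over Z this has rank 4, with invariant factors (1,1,1,1).

Boundary ∂_2: C_2 → C_1 acts by ∂[p,q,r] = [q,r] − [p,r] + [p,q]. For instance
  ∂abd = bd − ad + ab,
  ∂ade = de − ae + ad.
As a 10×10 matrix over Z this has rank 6, with invariant factors (1,1,1,1,1,1).

∂_3: C_3 → C_2 sends each 3-simplex σ to the alternating sum Σ_i (−1)^i (σ with its i-th vertex removed). For instance
  ∂abde = bde − ade + abe − abd,
  ∂acde = cde − ade + ace − acd.
The resulting 10×5 matrix has rank 4, and its Smith normal form has invariant factors (1,1,1,1).

From H_k ≅ ker(∂_k) / im(∂_{k+1}) we obtain:

  H_0: rank C_0 − rank ∂_1 = 5 − 4 = 1, and the invariant factors of ∂_1 are all 1, so H_0 ≅ Z.
  H_1: rank ker ∂_1 − rank ∂_2 = (10 − 4) − 6 = 0, and the invariant factors of ∂_2 are all 1, so H_1 ≅ 0.
  H_2: rank ker ∂_2 − rank ∂_3 = (10 − 6) − 4 = 0, and the invariant factors of ∂_3 are all 1, so H_2 ≅ 0.
  H_3: rank ker ∂_3 − rank ∂_4 = (5 − 4) − 0 = 1, and there is no ∂_4, so H_3 ≅ Z.

Hence the Betti numbers are b_0 = 1, b_1 = 0, b_2 = 0, b_3 = 1.

b_0 = 1, b_1 = 0, b_2 = 0, b_3 = 1.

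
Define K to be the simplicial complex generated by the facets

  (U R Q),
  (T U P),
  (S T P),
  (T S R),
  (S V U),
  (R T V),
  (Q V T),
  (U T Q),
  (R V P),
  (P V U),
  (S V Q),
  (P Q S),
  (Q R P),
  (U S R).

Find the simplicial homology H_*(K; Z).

H_0 ≅ Z,  H_1 ≅ Z^2,  H_2 ≅ Z.

We work with the vertex ordering P < Q < R < S < T < U < V. The simplices of K, each written with vertices in increasing order, are:

  0-simplices (7): P, Q, R, S, T, U, V
  1-simplices (21): PQ, PR, PS, PT, PU, PV, QR, QS, QT, QU, QV, RS, RT, RU, RV, ST, SU, SV, TU, TV, UV
  2-simplices (14): PQR, PQS, PRV, PST, PTU, PUV, QRU, QSV, QTU, QTV, RST, RSU, RTV, SUV

giving chain groups C_0 ≅ Z^7, C_1 ≅ Z^21, C_2 ≅ Z^14.

The boundary map ∂_1: C_1 → C_0 sends each edge [p,q] (with p < q) to q − p. For instance
  ∂PS = S − P.
This gives a 7×21 integer matrix of rank 6; reducing to Smith normal form yields diagonal entries (1,1,1,1,1,1).

∂_2: C_2 → C_1 maps a triangle to the signed sum of its edges. For instance
  ∂PQS = QS − PS + PQ,
  ∂PTU = TU − PU + PT.
This gives a 21×14 integer matrix of rank 13; reducing to Smith normal form yields diagonal entries (1,1,1,1,1,1,1,1,1,1,1,1,1).

Reading off H_k = ker ∂_k / im ∂_{k+1}:

  H_0: rank C_0 − rank ∂_1 = 7 − 6 = 1, and the invariant factors of ∂_1 are all 1, so H_0 = Z.
  H_1: rank ker ∂_1 − rank ∂_2 = (21 − 6) − 13 = 2, and the invariant factors of ∂_2 are all 1, so H_1 = Z^2.
  H_2: rank ker ∂_2 − rank ∂_3 = (14 − 13) − 0 = 1, and there is no ∂_3, so H_2 = Z.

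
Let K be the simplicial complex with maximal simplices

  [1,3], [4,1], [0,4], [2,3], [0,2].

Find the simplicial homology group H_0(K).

H_0 = Z.

Order the vertices as 0 < 1 < 2 < 3 < 4. Listing each simplex with vertices in this order, K has dimension 1 with simplices:

  0-simplices (5): [0], [1], [2], [3], [4]
  1-simplices (5): [0,2], [0,4], [1,3], [1,4], [2,3]

Hence C_0 ≅ Z^5, C_1 ≅ Z^5.

The boundary map ∂_1: C_1 → C_0 maps an edge to its endpoints' difference, ∂[p,q] = q − p. For instance
  ∂[2,3] = [3] − [2].
As a 5×5 matrix over Z this has rank 4, with invariant factors (1,1,1,1).

Computing H_k = (kernel of ∂_k) / (image of ∂_{k+1}):

  H_0: rank C_0 − rank ∂_1 = 5 − 4 = 1, and the invariant factors of ∂_1 are all 1, so H_0 ≅ Z.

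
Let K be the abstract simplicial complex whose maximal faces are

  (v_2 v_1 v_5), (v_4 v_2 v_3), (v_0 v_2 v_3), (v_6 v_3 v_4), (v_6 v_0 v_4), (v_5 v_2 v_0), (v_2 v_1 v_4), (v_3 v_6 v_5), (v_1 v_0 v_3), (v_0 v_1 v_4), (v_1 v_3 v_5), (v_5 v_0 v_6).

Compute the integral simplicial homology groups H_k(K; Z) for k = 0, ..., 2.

Take the total order v_0 < v_1 < v_2 < v_3 < v_4 < v_5 < v_6 on the vertex set. Then K (dimension 2) consists of the simplices:

  0-simplices (7): [v_0], [v_1], [v_2], [v_3], [v_4], [v_5], [v_6]
  1-simplices (18): (18 of them)
  2-simplices (12): (12 of them)

so the chain groups are C_0 ≅ Z^7, C_1 ≅ Z^18, C_2 ≅ Z^12.

The boundary map ∂_1: C_1 → C_0 sends each edge [p,q] (with p < q) to q − p. For instance
  ∂[v_1,v_3] = [v_3] − [v_1].
As a 7×18 matrix over Z this has rank 6, with invariant factors (1,1,1,1,1,1).

∂_2: C_2 → C_1 sends each 2-simplex [p,q,r] to [q,r] − [p,r] + [p,q]. For instance
  ∂[v_0,v_1,v_4] = [v_1,v_4] − [v_0,v_4] + [v_0,v_1],
  ∂[v_1,v_2,v_4] = [v_2,v_4] − [v_1,v_4] + [v_1,v_2].
The 18×12 boundary matrix has rank 12 and Smith normal form diag(1,1,1,1,1,1,1,1,1,1,1,2).

From H_k ≅ ker(∂_k) / im(∂_{k+1}) we obtain:

  H_0: rank C_0 − rank ∂_1 = 7 − 6 = 1, and the invariant factors of ∂_1 are all 1, so H_0 = Z.
  H_1: rank ker ∂_1 − rank ∂_2 = (18 − 6) − 12 = 0, and ∂_2 has invariant factor 2 > 1, so H_1 = Z/2.
  H_2: rank ker ∂_2 − rank ∂_3 = (12 − 12) − 0 = 0, and there is no ∂_3, so H_2 = 0.

As a check, the Euler characteristic is 7 − 18 + 12 = 1, which agrees with 1 − 0 + 0 = 1.

H_0 = Z,  H_1 = Z/2,  H_2 = 0.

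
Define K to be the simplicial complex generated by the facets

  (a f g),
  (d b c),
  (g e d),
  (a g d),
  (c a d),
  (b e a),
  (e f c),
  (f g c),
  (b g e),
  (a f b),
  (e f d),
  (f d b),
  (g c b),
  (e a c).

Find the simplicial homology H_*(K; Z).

Fix the vertex order a < b < c < d < e < f < g and write every simplex with vertices in increasing order. Then dim K = 2 and the simplices of K are:

  0-simplices (7): a, b, c, d, e, f, g
  1-simplices (21): ab, ac, ad, ae, af, ag, bc, bd, be, bf, bg, cd, ce, cf, cg, de, df, dg, ef, eg, fg
  2-simplices (14): abe, abf, acd, ace, adg, afg, bcd, bcg, bdf, beg, cef, cfg, def, deg

so the chain groups are C_0 ≅ Z^7, C_1 ≅ Z^21, C_2 ≅ Z^14.

The boundary map ∂_1: C_1 → C_0 sends each edge [p,q] (with p < q) to q − p. For instance
  ∂be = e − b.
As a 7×21 matrix over Z this has rank 6, with invariant factors (1,1,1,1,1,1).

∂_2: C_2 → C_1 maps a triangle to the signed sum of its edges. For instance
  ∂bdf = df − bf + bd,
  ∂adg = dg − ag + ad.
The 21×14 boundary matrix has rank 13 and Smith normal form diag(1,1,1,1,1,1,1,1,1,1,1,1,1).

Computing H_k = (kernel of ∂_k) / (image of ∂_{k+1}):

  H_0: rank C_0 − rank ∂_1 = 7 − 6 = 1, and the invariant factors of ∂_1 are all 1, so H_0 ≅ Z.
  H_1: rank ker ∂_1 − rank ∂_2 = (21 − 6) − 13 = 2, and the invariant factors of ∂_2 are all 1, so H_1 ≅ Z^2.
  H_2: rank ker ∂_2 − rank ∂_3 = (14 − 13) − 0 = 1, and there is no ∂_3, so H_2 ≅ Z.

H_0 = Z,  H_1 = Z^2,  H_2 = Z.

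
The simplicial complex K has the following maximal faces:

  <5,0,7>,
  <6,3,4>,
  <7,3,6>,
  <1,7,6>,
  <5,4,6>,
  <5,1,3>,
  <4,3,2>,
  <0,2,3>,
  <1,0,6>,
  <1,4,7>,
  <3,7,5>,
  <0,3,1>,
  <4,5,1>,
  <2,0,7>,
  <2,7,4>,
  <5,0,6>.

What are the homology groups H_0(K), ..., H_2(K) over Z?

Order the vertices as 0 < 1 < 2 < 3 < 4 < 5 < 6 < 7. Listing each simplex with vertices in this order, K has dimension 2 with simplices:

  0-simplices (8): [0], [1], [2], [3], [4], [5], [6], [7]
  1-simplices (24): (24 of them)
  2-simplices (16): [0,1,3], [0,1,6], [0,2,3], [0,2,7], [0,5,6], [0,5,7], [1,3,5], [1,4,5], [1,4,7], [1,6,7], [2,3,4], [2,4,7], [3,4,6], [3,5,7], [3,6,7], [4,5,6]

Hence C_0 ≅ Z^8, C_1 ≅ Z^24, C_2 ≅ Z^16.

Boundary ∂_1: C_1 → C_0 sends each edge [p,q] (with p < q) to q − p. For instance
  ∂[1,3] = [3] − [1].
The 8×24 boundary matrix has rank 7 and Smith normal form diag(1,1,1,1,1,1,1).

Boundary ∂_2: C_2 → C_1 sends each 2-simplex [p,q,r] to [q,r] − [p,r] + [p,q]. For instance
  ∂[0,1,3] = [1,3] − [0,3] + [0,1],
  ∂[2,3,4] = [3,4] − [2,4] + [2,3].
As a 24×16 matrix over Z this has rank 15, with invariant factors (1,1,1,1,1,1,1,1,1,1,1,1,1,1,1).

Reading off H_k = ker ∂_k / im ∂_{k+1}:

  H_0: rank C_0 − rank ∂_1 = 8 − 7 = 1, and the invariant factors of ∂_1 are all 1, so H_0 ≅ Z.
  H_1: rank ker ∂_1 − rank ∂_2 = (24 − 7) − 15 = 2, and the invariant factors of ∂_2 are all 1, so H_1 ≅ Z^2.
  H_2: rank ker ∂_2 − rank ∂_3 = (16 − 15) − 0 = 1, and there is no ∂_3, so H_2 ≅ Z.

As a check, the Euler characteristic is 8 − 24 + 16 = 0, which agrees with 1 − 2 + 1 = 0.
(K is a triangulation of the torus T^2.)

H_0 = Z,  H_1 = Z^2,  H_2 = Z.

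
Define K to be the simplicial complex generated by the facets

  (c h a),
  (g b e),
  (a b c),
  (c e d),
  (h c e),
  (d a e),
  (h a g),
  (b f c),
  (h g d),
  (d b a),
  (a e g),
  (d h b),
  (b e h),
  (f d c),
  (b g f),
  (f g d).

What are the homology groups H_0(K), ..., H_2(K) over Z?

Take the total order a < b < c < d < e < f < g < h on the vertex set. Then K (dimension 2) consists of the simplices:

  0-simplices (8): a, b, c, d, e, f, g, h
  1-simplices (24): ab, ac, ad, ae, ag, ah, bc, bd, be, bf, bg, bh, cd, ce, cf, ch, de, df, dg, dh, eg, eh, fg, gh
  2-simplices (16): abc, abd, ach, ade, aeg, agh, bcf, bdh, beg, beh, bfg, cde, cdf, ceh, dfg, dgh

giving chain groups C_0 ≅ Z^8, C_1 ≅ Z^24, C_2 ≅ Z^16.

The boundary map ∂_1: C_1 → C_0 sends each edge [p,q] (with p < q) to q − p.
The 8×24 boundary matrix has rank 7 and Smith normal form diag(1,1,1,1,1,1,1).

Boundary ∂_2: C_2 → C_1 acts by ∂[p,q,r] = [q,r] − [p,r] + [p,q]. For instance
  ∂dfg = fg − dg + df,
  ∂beh = eh − bh + be.
The resulting 24×16 matrix has rank 15, and its Smith normal form has invariant factors (1,1,1,1,1,1,1,1,1,1,1,1,1,1,1).

Reading off H_k = ker ∂_k / im ∂_{k+1}:

  H_0: rank C_0 − rank ∂_1 = 8 − 7 = 1, and the invariant factors of ∂_1 are all 1, so H_0 = Z.
  H_1: rank ker ∂_1 − rank ∂_2 = (24 − 7) − 15 = 2, and the invariant factors of ∂_2 are all 1, so H_1 = Z^2.
  H_2: rank ker ∂_2 − rank ∂_3 = (16 − 15) − 0 = 1, and there is no ∂_3, so H_2 = Z.

H_0 = Z,  H_1 = Z^2,  H_2 = Z.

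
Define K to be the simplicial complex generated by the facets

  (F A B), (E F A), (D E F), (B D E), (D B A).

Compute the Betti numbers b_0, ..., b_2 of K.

We work with the vertex ordering A < B < D < E < F. The simplices of K, each written with vertices in increasing order, are:

  0-simplices (5): A, B, D, E, F
  1-simplices (10): AB, AD, AE, AF, BD, BE, BF, DE, DF, EF
  2-simplices (5): ABD, ABF, AEF, BDE, DEF

giving chain groups C_0 ≅ Z^5, C_1 ≅ Z^10, C_2 ≅ Z^5.

The boundary map ∂_1: C_1 → C_0 sends each edge [p,q] (with p < q) to q − p. For instance
  ∂AE = E − A.
As a 5×10 matrix over Z this has rank 4, with invariant factors (1,1,1,1).

Boundary ∂_2: C_2 → C_1 maps a triangle to the signed sum of its edges. For instance
  ∂DEF = EF − DF + DE,
  ∂BDE = DE − BE + BD.
This gives a 10×5 integer matrix of rank 5; reducing to Smith normal form yields diagonal entries (1,1,1,1,1).

Computing H_k = (kernel of ∂_k) / (image of ∂_{k+1}):

  H_0: rank C_0 − rank ∂_1 = 5 − 4 = 1, and the invariant factors of ∂_1 are all 1, so H_0 ≅ Z.
  H_1: rank ker ∂_1 − rank ∂_2 = (10 − 4) − 5 = 1, and the invariant factors of ∂_2 are all 1, so H_1 ≅ Z.
  H_2: rank ker ∂_2 − rank ∂_3 = (5 − 5) − 0 = 0, and there is no ∂_3, so H_2 ≅ 0.

As a check, the Euler characteristic is 5 − 10 + 5 = 0, which agrees with 1 − 1 + 0 = 0.
(K is a triangulation of the Möbius band.)

Hence the Betti numbers are b_0 = 1, b_1 = 1, b_2 = 0.

b_0 = 1, b_1 = 1, b_2 = 0.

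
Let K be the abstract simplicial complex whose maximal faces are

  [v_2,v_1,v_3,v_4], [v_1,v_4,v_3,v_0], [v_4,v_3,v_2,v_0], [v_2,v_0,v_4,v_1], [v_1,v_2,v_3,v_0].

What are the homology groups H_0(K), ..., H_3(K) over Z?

H_0 = Z,  H_1 = 0,  H_2 = 0,  H_3 = Z.

Order the vertices as v_0 < v_1 < v_2 < v_3 < v_4. Listing each simplex with vertices in this order, K has dimension 3 with simplices:

  0-simplices (5): [v_0], [v_1], [v_2], [v_3], [v_4]
  1-simplices (10): [v_0,v_1], [v_0,v_2], [v_0,v_3], [v_0,v_4], [v_1,v_2], [v_1,v_3], [v_1,v_4], [v_2,v_3], [v_2,v_4], [v_3,v_4]
  2-simplices (10): [v_0,v_1,v_2], [v_0,v_1,v_3], [v_0,v_1,v_4], [v_0,v_2,v_3], [v_0,v_2,v_4], [v_0,v_3,v_4], [v_1,v_2,v_3], [v_1,v_2,v_4], [v_1,v_3,v_4], [v_2,v_3,v_4]
  3-simplices (5): [v_0,v_1,v_2,v_3], [v_0,v_1,v_2,v_4], [v_0,v_1,v_3,v_4], [v_0,v_2,v_3,v_4], [v_1,v_2,v_3,v_4]

so the chain groups are C_0 ≅ Z^5, C_1 ≅ Z^10, C_2 ≅ Z^10, C_3 ≅ Z^5.

The boundary map ∂_1: C_1 → C_0 maps an edge to its endpoints' difference, ∂[p,q] = q − p. For instance
  ∂[v_2,v_3] = [v_3] − [v_2].
This gives a 5×10 integer matrix of rank 4; reducing to Smith normal form yields diagonal entries (1,1,1,1).

∂_2: C_2 → C_1 maps a triangle to the signed sum of its edges. For instance
  ∂[v_1,v_2,v_4] = [v_2,v_4] − [v_1,v_4] + [v_1,v_2],
  ∂[v_0,v_1,v_3] = [v_1,v_3] − [v_0,v_3] + [v_0,v_1].
The 10×10 boundary matrix has rank 6 and Smith normal form diag(1,1,1,1,1,1).

∂_3: C_3 → C_2 sends each 3-simplex σ to the alternating sum Σ_i (−1)^i (σ with its i-th vertex removed). For instance
  ∂[v_0,v_1,v_2,v_3] = [v_1,v_2,v_3] − [v_0,v_2,v_3] + [v_0,v_1,v_3] − [v_0,v_1,v_2],
  ∂[v_0,v_1,v_2,v_4] = [v_1,v_2,v_4] − [v_0,v_2,v_4] + [v_0,v_1,v_4] − [v_0,v_1,v_2].
The 10×5 boundary matrix has rank 4 and Smith normal form diag(1,1,1,1).

Reading off H_k = ker ∂_k / im ∂_{k+1}:

  H_0: rank C_0 − rank ∂_1 = 5 − 4 = 1, and the invariant factors of ∂_1 are all 1, so H_0 = Z.
  H_1: rank ker ∂_1 − rank ∂_2 = (10 − 4) − 6 = 0, and the invariant factors of ∂_2 are all 1, so H_1 = 0.
  H_2: rank ker ∂_2 − rank ∂_3 = (10 − 6) − 4 = 0, and the invariant factors of ∂_3 are all 1, so H_2 = 0.
  H_3: rank ker ∂_3 − rank ∂_4 = (5 − 4) − 0 = 1, and there is no ∂_4, so H_3 = Z.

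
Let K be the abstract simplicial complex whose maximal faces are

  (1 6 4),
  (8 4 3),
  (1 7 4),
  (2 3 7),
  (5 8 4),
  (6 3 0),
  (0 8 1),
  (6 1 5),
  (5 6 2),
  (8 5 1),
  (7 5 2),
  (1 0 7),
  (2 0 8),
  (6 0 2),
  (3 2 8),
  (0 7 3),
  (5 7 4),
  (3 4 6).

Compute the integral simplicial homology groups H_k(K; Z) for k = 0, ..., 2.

Take the total order 0 < 1 < 2 < 3 < 4 < 5 < 6 < 7 < 8 on the vertex set. Then K (dimension 2) consists of the simplices:

  0-simplices (9): [0], [1], [2], [3], [4], [5], [6], [7], [8]
  1-simplices (27): (27 of them)
  2-simplices (18): [0,1,7], [0,1,8], [0,2,6], [0,2,8], [0,3,6], [0,3,7], [1,4,6], [1,4,7], [1,5,6], [1,5,8], [2,3,7], [2,3,8], [2,5,6], [2,5,7], [3,4,6], [3,4,8], [4,5,7], [4,5,8]

giving chain groups C_0 ≅ Z^9, C_1 ≅ Z^27, C_2 ≅ Z^18.

Boundary ∂_1: C_1 → C_0 is given by ∂[p,q] = [q] − [p]. For instance
  ∂[5,8] = [8] − [5].
The 9×27 boundary matrix has rank 8 and Smith normal form diag(1,1,1,1,1,1,1,1).

∂_2: C_2 → C_1 sends each 2-simplex [p,q,r] to [q,r] − [p,r] + [p,q]. For instance
  ∂[0,3,7] = [3,7] − [0,7] + [0,3],
  ∂[2,3,8] = [3,8] − [2,8] + [2,3].
The resulting 27×18 matrix has rank 18, and its Smith normal form has invariant factors (1,1,1,1,1,1,1,1,1,1,1,1,1,1,1,1,1,2).

Computing H_k = (kernel of ∂_k) / (image of ∂_{k+1}):

  H_0: rank C_0 − rank ∂_1 = 9 − 8 = 1, and the invariant factors of ∂_1 are all 1, so H_0 = Z.
  H_1: rank ker ∂_1 − rank ∂_2 = (27 − 8) − 18 = 1, and ∂_2 has invariant factor 2 > 1, so H_1 = Z ⊕ Z/2.
  H_2: rank ker ∂_2 − rank ∂_3 = (18 − 18) − 0 = 0, and there is no ∂_3, so H_2 = 0.

As a check, the Euler characteristic is 9 − 27 + 18 = 0, which agrees with 1 − 1 + 0 = 0.
(K is a triangulation of the Klein bottle.)

H_0 ≅ Z,  H_1 ≅ Z ⊕ Z/2,  H_2 = 0.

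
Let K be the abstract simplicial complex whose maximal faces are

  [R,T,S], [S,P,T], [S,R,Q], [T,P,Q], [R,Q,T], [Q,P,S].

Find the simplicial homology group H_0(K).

H_0 = Z.

Take the total order P < Q < R < S < T on the vertex set. Then K (dimension 2) consists of the simplices:

  0-simplices (5): P, Q, R, S, T
  1-simplices (9): PQ, PS, PT, QR, QS, QT, RS, RT, ST
  2-simplices (6): PQS, PQT, PST, QRS, QRT, RST

giving chain groups C_0 ≅ Z^5, C_1 ≅ Z^9, C_2 ≅ Z^6.

Boundary ∂_1: C_1 → C_0 maps an edge to its endpoints' difference, ∂[p,q] = q − p.
As a 5×9 matrix over Z this has rank 4, with invariant factors (1,1,1,1).

The boundary map ∂_2: C_2 → C_1 maps a triangle to the signed sum of its edges. For instance
  ∂PQS = QS − PS + PQ,
  ∂PQT = QT − PT + PQ.
The resulting 9×6 matrix has rank 5, and its Smith normal form has invariant factors (1,1,1,1,1).

Reading off H_k = ker ∂_k / im ∂_{k+1}:

  H_0: rank C_0 − rank ∂_1 = 5 − 4 = 1, and the invariant factors of ∂_1 are all 1, so H_0 = Z.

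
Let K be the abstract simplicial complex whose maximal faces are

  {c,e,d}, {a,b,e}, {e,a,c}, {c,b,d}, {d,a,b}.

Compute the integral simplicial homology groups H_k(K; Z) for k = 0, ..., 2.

We work with the vertex ordering a < b < c < d < e. The simplices of K, each written with vertices in increasing order, are:

  0-simplices (5): a, b, c, d, e
  1-simplices (10): ab, ac, ad, ae, bc, bd, be, cd, ce, de
  2-simplices (5): abd, abe, ace, bcd, cde

so the chain groups are C_0 ≅ Z^5, C_1 ≅ Z^10, C_2 ≅ Z^5.

∂_1: C_1 → C_0 sends each edge [p,q] (with p < q) to q − p.
The resulting 5×10 matrix has rank 4, and its Smith normal form has invariant factors (1,1,1,1).

The boundary map ∂_2: C_2 → C_1 maps a triangle to the signed sum of its edges. For instance
  ∂bcd = cd − bd + bc,
  ∂cde = de − ce + cd.
The resulting 10×5 matrix has rank 5, and its Smith normal form has invariant factors (1,1,1,1,1).

Now H_k = ker ∂_k / im ∂_{k+1}, so:

  H_0: rank C_0 − rank ∂_1 = 5 − 4 = 1, and the invariant factors of ∂_1 are all 1, so H_0 = Z.
  H_1: rank ker ∂_1 − rank ∂_2 = (10 − 4) − 5 = 1, and the invariant factors of ∂_2 are all 1, so H_1 = Z.
  H_2: rank ker ∂_2 − rank ∂_3 = (5 − 5) − 0 = 0, and there is no ∂_3, so H_2 = 0.

As a check, the Euler characteristic is 5 − 10 + 5 = 0, which agrees with 1 − 1 + 0 = 0.

H_0 = Z,  H_1 = Z,  H_2 = 0.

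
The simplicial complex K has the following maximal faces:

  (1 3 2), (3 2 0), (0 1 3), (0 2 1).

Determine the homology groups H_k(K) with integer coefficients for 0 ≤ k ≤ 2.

We work with the vertex ordering 0 < 1 < 2 < 3. The simplices of K, each written with vertices in increasing order, are:

  0-simplices (4): [0], [1], [2], [3]
  1-simplices (6): [0,1], [0,2], [0,3], [1,2], [1,3], [2,3]
  2-simplices (4): [0,1,2], [0,1,3], [0,2,3], [1,2,3]

Hence C_0 ≅ Z^4, C_1 ≅ Z^6, C_2 ≅ Z^4.

Boundary ∂_1: C_1 → C_0 is given by ∂[p,q] = [q] − [p]. For instance
  ∂[0,1] = [1] − [0].
As a 4×6 matrix over Z this has rank 3, with invariant factors (1,1,1).

The boundary map ∂_2: C_2 → C_1 acts by ∂[p,q,r] = [q,r] − [p,r] + [p,q]. For instance
  ∂[0,2,3] = [2,3] − [0,3] + [0,2],
  ∂[0,1,3] = [1,3] − [0,3] + [0,1].
This gives a 6×4 integer matrix of rank 3; reducing to Smith normal form yields diagonal entries (1,1,1).

Now H_k = ker ∂_k / im ∂_{k+1}, so:

  H_0: rank C_0 − rank ∂_1 = 4 − 3 = 1, and the invariant factors of ∂_1 are all 1, so H_0 ≅ Z.
  H_1: rank ker ∂_1 − rank ∂_2 = (6 − 3) − 3 = 0, and the invariant factors of ∂_2 are all 1, so H_1 ≅ 0.
  H_2: rank ker ∂_2 − rank ∂_3 = (4 − 3) − 0 = 1, and there is no ∂_3, so H_2 ≅ Z.

H_0 ≅ Z,  H_1 = 0,  H_2 ≅ Z.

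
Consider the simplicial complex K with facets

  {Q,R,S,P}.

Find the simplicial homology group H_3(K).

H_3 ≅ 0.

Order the vertices as P < Q < R < S. Listing each simplex with vertices in this order, K has dimension 3 with simplices:

  0-simplices (4): P, Q, R, S
  1-simplices (6): PQ, PR, PS, QR, QS, RS
  2-simplices (4): PQR, PQS, PRS, QRS
  3-simplices (1): PQRS

so the chain groups are C_0 ≅ Z^4, C_1 ≅ Z^6, C_2 ≅ Z^4, C_3 ≅ Z^1.

∂_1: C_1 → C_0 is given by ∂[p,q] = [q] − [p]. For instance
  ∂PR = R − P.
The 4×6 boundary matrix has rank 3 and Smith normal form diag(1,1,1).

∂_2: C_2 → C_1 maps a triangle to the signed sum of its edges. For instance
  ∂PQS = QS − PS + PQ,
  ∂PRS = RS − PS + PR.
The 6×4 boundary matrix has rank 3 and Smith normal form diag(1,1,1).

Boundary ∂_3: C_3 → C_2 sends each 3-simplex σ to the alternating sum Σ_i (−1)^i (σ with its i-th vertex removed). For instance
  ∂PQRS = QRS − PRS + PQS − PQR.
The 4×1 boundary matrix has rank 1 and Smith normal form diag(1).

From H_k ≅ ker(∂_k) / im(∂_{k+1}) we obtain:

  H_3: rank ker ∂_3 − rank ∂_4 = (1 − 1) − 0 = 0, and there is no ∂_4, so H_3 = 0.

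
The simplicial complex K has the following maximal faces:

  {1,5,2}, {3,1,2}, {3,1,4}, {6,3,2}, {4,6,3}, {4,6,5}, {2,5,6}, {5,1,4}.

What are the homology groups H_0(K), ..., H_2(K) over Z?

Fix the vertex order 1 < 2 < 3 < 4 < 5 < 6 and write every simplex with vertices in increasing order. Then dim K = 2 and the simplices of K are:

  0-simplices (6): [1], [2], [3], [4], [5], [6]
  1-simplices (12): [1,2], [1,3], [1,4], [1,5], [2,3], [2,5], [2,6], [3,4], [3,6], [4,5], [4,6], [5,6]
  2-simplices (8): [1,2,3], [1,2,5], [1,3,4], [1,4,5], [2,3,6], [2,5,6], [3,4,6], [4,5,6]

giving chain groups C_0 ≅ Z^6, C_1 ≅ Z^12, C_2 ≅ Z^8.

∂_1: C_1 → C_0 is given by ∂[p,q] = [q] − [p].
As a 6×12 matrix over Z this has rank 5, with invariant factors (1,1,1,1,1).

The boundary map ∂_2: C_2 → C_1 sends each 2-simplex [p,q,r] to [q,r] − [p,r] + [p,q]. For instance
  ∂[2,3,6] = [3,6] − [2,6] + [2,3],
  ∂[1,3,4] = [3,4] − [1,4] + [1,3].
The 12×8 boundary matrix has rank 7 and Smith normal form diag(1,1,1,1,1,1,1).

From H_k ≅ ker(∂_k) / im(∂_{k+1}) we obtain:

  H_0: rank C_0 − rank ∂_1 = 6 − 5 = 1, and the invariant factors of ∂_1 are all 1, so H_0 = Z.
  H_1: rank ker ∂_1 − rank ∂_2 = (12 − 5) − 7 = 0, and the invariant factors of ∂_2 are all 1, so H_1 = 0.
  H_2: rank ker ∂_2 − rank ∂_3 = (8 − 7) − 0 = 1, and there is no ∂_3, so H_2 = Z.

As a check, the Euler characteristic is 6 − 12 + 8 = 2, which agrees with 1 − 0 + 1 = 2.

H_0 ≅ Z,  H_1 = 0,  H_2 ≅ Z.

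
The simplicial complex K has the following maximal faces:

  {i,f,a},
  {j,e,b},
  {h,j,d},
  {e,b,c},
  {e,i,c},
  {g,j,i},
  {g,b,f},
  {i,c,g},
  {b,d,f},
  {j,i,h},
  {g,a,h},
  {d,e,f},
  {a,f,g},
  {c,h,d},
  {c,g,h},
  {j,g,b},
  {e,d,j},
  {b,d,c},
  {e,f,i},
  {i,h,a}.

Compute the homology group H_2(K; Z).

Order the vertices as a < b < c < d < e < f < g < h < i < j. Listing each simplex with vertices in this order, K has dimension 2 with simplices:

  0-simplices (10): a, b, c, d, e, f, g, h, i, j
  1-simplices (30): af, ag, ah, ai, bc, bd, be, bf, bg, bj, cd, ce, cg, ch, ci, de, df, dh, dj, ef, ei, ej, fg, fi, gh, gi, gj, hi, hj, ij
  2-simplices (20): afg, afi, agh, ahi, bcd, bce, bdf, bej, bfg, bgj, cdh, cei, cgh, cgi, def, dej, dhj, efi, gij, hij

so the chain groups are C_0 ≅ Z^10, C_1 ≅ Z^30, C_2 ≅ Z^20.

The boundary map ∂_1: C_1 → C_0 sends each edge [p,q] (with p < q) to q − p. For instance
  ∂hi = i − h.
As a 10×30 matrix over Z this has rank 9, with invariant factors (1,1,1,1,1,1,1,1,1).

Boundary ∂_2: C_2 → C_1 sends each 2-simplex [p,q,r] to [q,r] − [p,r] + [p,q]. For instance
  ∂cdh = dh − ch + cd,
  ∂bej = ej − bj + be.
As a 30×20 matrix over Z this has rank 20, with invariant factors (1,1,1,1,1,1,1,1,1,1,1,1,1,1,1,1,1,1,1,2).

Now H_k = ker ∂_k / im ∂_{k+1}, so:

  H_2: rank ker ∂_2 − rank ∂_3 = (20 − 20) − 0 = 0, and there is no ∂_3, so H_2 = 0.

H_2 ≅ 0.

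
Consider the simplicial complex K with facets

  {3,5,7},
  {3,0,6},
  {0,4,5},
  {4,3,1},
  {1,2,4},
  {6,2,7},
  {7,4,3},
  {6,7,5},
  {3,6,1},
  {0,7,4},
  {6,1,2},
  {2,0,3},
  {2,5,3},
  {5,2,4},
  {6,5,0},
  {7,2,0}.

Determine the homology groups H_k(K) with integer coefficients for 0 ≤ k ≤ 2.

Order the vertices as 0 < 1 < 2 < 3 < 4 < 5 < 6 < 7. Listing each simplex with vertices in this order, K has dimension 2 with simplices:

  0-simplices (8): [0], [1], [2], [3], [4], [5], [6], [7]
  1-simplices (24): (24 of them)
  2-simplices (16): [0,2,3], [0,2,7], [0,3,6], [0,4,5], [0,4,7], [0,5,6], [1,2,4], [1,2,6], [1,3,4], [1,3,6], [2,3,5], [2,4,5], [2,6,7], [3,4,7], [3,5,7], [5,6,7]

Hence C_0 ≅ Z^8, C_1 ≅ Z^24, C_2 ≅ Z^16.

The boundary map ∂_1: C_1 → C_0 is given by ∂[p,q] = [q] − [p]. For instance
  ∂[2,3] = [3] − [2].
The 8×24 boundary matrix has rank 7 and Smith normal form diag(1,1,1,1,1,1,1).

The boundary map ∂_2: C_2 → C_1 acts by ∂[p,q,r] = [q,r] − [p,r] + [p,q]. For instance
  ∂[0,2,3] = [2,3] − [0,3] + [0,2],
  ∂[1,3,4] = [3,4] − [1,4] + [1,3].
This gives a 24×16 integer matrix of rank 15; reducing to Smith normal form yields diagonal entries (1,1,1,1,1,1,1,1,1,1,1,1,1,1,1).

Reading off H_k = ker ∂_k / im ∂_{k+1}:

  H_0: rank C_0 − rank ∂_1 = 8 − 7 = 1, and the invariant factors of ∂_1 are all 1, so H_0 = Z.
  H_1: rank ker ∂_1 − rank ∂_2 = (24 − 7) − 15 = 2, and the invariant factors of ∂_2 are all 1, so H_1 = Z^2.
  H_2: rank ker ∂_2 − rank ∂_3 = (16 − 15) − 0 = 1, and there is no ∂_3, so H_2 = Z.

As a check, the Euler characteristic is 8 − 24 + 16 = 0, which agrees with 1 − 2 + 1 = 0.

H_0 ≅ Z,  H_1 ≅ Z^2,  H_2 ≅ Z.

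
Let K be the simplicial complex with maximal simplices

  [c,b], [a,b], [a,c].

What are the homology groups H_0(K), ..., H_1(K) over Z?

Fix the vertex order a < b < c and write every simplex with vertices in increasing order. Then dim K = 1 and the simplices of K are:

  0-simplices (3): a, b, c
  1-simplices (3): ab, ac, bc

Hence C_0 ≅ Z^3, C_1 ≅ Z^3.

∂_1: C_1 → C_0 sends each edge [p,q] (with p < q) to q − p.
The resulting 3×3 matrix has rank 2, and its Smith normal form has invariant factors (1,1).

From H_k ≅ ker(∂_k) / im(∂_{k+1}) we obtain:

  H_0: rank C_0 − rank ∂_1 = 3 − 2 = 1, and the invariant factors of ∂_1 are all 1, so H_0 = Z.
  H_1: rank ker ∂_1 − rank ∂_2 = (3 − 2) − 0 = 1, and there is no ∂_2, so H_1 = Z.

As a check, the Euler characteristic is 3 − 3 = 0, which agrees with 1 − 1 = 0.
(K is a triangulation of the circle S^1.)

H_0 = Z,  H_1 = Z.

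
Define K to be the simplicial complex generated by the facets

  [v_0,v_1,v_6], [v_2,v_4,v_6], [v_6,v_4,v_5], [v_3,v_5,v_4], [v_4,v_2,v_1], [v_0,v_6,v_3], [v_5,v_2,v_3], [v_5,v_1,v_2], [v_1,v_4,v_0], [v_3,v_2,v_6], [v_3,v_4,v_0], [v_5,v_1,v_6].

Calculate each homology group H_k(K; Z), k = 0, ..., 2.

H_0 = Z,  H_1 = Z_2,  H_2 = 0.

Fix the vertex order v_0 < v_1 < v_2 < v_3 < v_4 < v_5 < v_6 and write every simplex with vertices in increasing order. Then dim K = 2 and the simplices of K are:

  0-simplices (7): [v_0], [v_1], [v_2], [v_3], [v_4], [v_5], [v_6]
  1-simplices (18): (18 of them)
  2-simplices (12): (12 of them)

giving chain groups C_0 ≅ Z^7, C_1 ≅ Z^18, C_2 ≅ Z^12.

∂_1: C_1 → C_0 maps an edge to its endpoints' difference, ∂[p,q] = q − p. For instance
  ∂[v_2,v_3] = [v_3] − [v_2].
The resulting 7×18 matrix has rank 6, and its Smith normal form has invariant factors (1,1,1,1,1,1).

Boundary ∂_2: C_2 → C_1 maps a triangle to the signed sum of its edges. For instance
  ∂[v_1,v_2,v_4] = [v_2,v_4] − [v_1,v_4] + [v_1,v_2],
  ∂[v_0,v_1,v_6] = [v_1,v_6] − [v_0,v_6] + [v_0,v_1].
The resulting 18×12 matrix has rank 12, and its Smith normal form has invariant factors (1,1,1,1,1,1,1,1,1,1,1,2).

Computing H_k = (kernel of ∂_k) / (image of ∂_{k+1}):

  H_0: rank C_0 − rank ∂_1 = 7 − 6 = 1, and the invariant factors of ∂_1 are all 1, so H_0 ≅ Z.
  H_1: rank ker ∂_1 − rank ∂_2 = (18 − 6) − 12 = 0, and ∂_2 has invariant factor 2 > 1, so H_1 ≅ Z_2.
  H_2: rank ker ∂_2 − rank ∂_3 = (12 − 12) − 0 = 0, and there is no ∂_3, so H_2 ≅ 0.

(K is a triangulation of the real projective plane RP^2.)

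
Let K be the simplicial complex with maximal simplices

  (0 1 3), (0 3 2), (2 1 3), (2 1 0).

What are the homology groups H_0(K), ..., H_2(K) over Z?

H_0 ≅ Z,  H_1 = 0,  H_2 ≅ Z.

Take the total order 0 < 1 < 2 < 3 on the vertex set. Then K (dimension 2) consists of the simplices:

  0-simplices (4): [0], [1], [2], [3]
  1-simplices (6): [0,1], [0,2], [0,3], [1,2], [1,3], [2,3]
  2-simplices (4): [0,1,2], [0,1,3], [0,2,3], [1,2,3]

Hence C_0 ≅ Z^4, C_1 ≅ Z^6, C_2 ≅ Z^4.

Boundary ∂_1: C_1 → C_0 is given by ∂[p,q] = [q] − [p].
As a 4×6 matrix over Z this has rank 3, with invariant factors (1,1,1).

The boundary map ∂_2: C_2 → C_1 sends each 2-simplex [p,q,r] to [q,r] − [p,r] + [p,q]. For instance
  ∂[1,2,3] = [2,3] − [1,3] + [1,2],
  ∂[0,1,2] = [1,2] − [0,2] + [0,1].
The 6×4 boundary matrix has rank 3 and Smith normal form diag(1,1,1).

Computing H_k = (kernel of ∂_k) / (image of ∂_{k+1}):

  H_0: rank C_0 − rank ∂_1 = 4 − 3 = 1, and the invariant factors of ∂_1 are all 1, so H_0 ≅ Z.
  H_1: rank ker ∂_1 − rank ∂_2 = (6 − 3) − 3 = 0, and the invariant factors of ∂_2 are all 1, so H_1 ≅ 0.
  H_2: rank ker ∂_2 − rank ∂_3 = (4 − 3) − 0 = 1, and there is no ∂_3, so H_2 ≅ Z.

As a check, the Euler characteristic is 4 − 6 + 4 = 2, which agrees with 1 − 0 + 1 = 2.
(K is a triangulation of the 2-sphere S^2.)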